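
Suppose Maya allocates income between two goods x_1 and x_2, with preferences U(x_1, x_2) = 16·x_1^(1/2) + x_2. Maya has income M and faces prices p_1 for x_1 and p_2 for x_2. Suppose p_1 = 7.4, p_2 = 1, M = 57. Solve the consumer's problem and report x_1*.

x_1* = 1.1687

Utility is quasi-linear in x_2; the FOC for x_1 is 8/√x_1 = p_1/p_2.
Solve: √x_1 = 8·p_2/p_1, so x_1*(p_1,p_2) = (8·p_2/p_1)², and x_2* = (M − p_1·x_1*)/p_2.
Plugging in: x_1* = (8·1/7.4)² = 1.1687.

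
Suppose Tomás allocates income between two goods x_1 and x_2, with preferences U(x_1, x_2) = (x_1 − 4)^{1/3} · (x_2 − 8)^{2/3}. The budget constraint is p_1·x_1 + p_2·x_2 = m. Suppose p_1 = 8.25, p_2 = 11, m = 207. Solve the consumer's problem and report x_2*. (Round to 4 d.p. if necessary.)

x_2* = 13.2121

This is Cobb-Douglas in (x_1−4, x_2−8): tangency gives 1/3·p_2·(x_2−8) = 2/3·p_1·(x_1−4).
Substituting into the budget: x_1* = 4 + 1/3·(m − 4·p_1 − 8·p_2)/p_1, and x_2* = 8 + 2/3·(…)/p_2.
Discretionary income = 207 − 4·8.25 − 8·11 = 86; x_2* = 8 + 2/3·86/11 = 13.2121.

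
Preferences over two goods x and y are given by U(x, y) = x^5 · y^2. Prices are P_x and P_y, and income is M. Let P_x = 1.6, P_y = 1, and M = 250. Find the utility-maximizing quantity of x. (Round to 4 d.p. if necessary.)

x* = 111.6071

MU_x/MU_y = (5·y)/(2·x); tangency sets this equal to P_x/P_y.
So 5·P_y·y = 2·P_x·x; combined with the budget, a share 5/7 of income goes to x.
Demand: x*(P_x,P_y,M) = 5/7·M/P_x and y* = 2/7·M/P_y.
At P_x=1.6, P_y=1, M=250: x* = 5/7·250/1.6 = 111.6071.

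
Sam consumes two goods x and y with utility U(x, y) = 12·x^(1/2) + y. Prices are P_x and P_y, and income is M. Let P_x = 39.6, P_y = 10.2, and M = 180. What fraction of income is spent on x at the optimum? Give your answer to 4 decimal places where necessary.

share on x = 0.5255

MU_x = 6/√x, MU_y = 1. Tangency: 6/√x = P_x/P_y.
Thus x* = (6·P_y/P_x)² — independent of M — with the rest of income spent on y.
Plugging in: x* = (6·10.2/39.6)² = 2.3884, y* = 8.3743.
Expenditure on x: 39.6·2.3884 = 94.5818; share = 0.5255.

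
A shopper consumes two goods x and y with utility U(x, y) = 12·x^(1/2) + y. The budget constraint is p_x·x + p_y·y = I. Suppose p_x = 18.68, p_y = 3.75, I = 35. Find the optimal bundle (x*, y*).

x* = 1.4508, y* = 2.1064

Set MRS = p_x/p_y: 6·x^(−1/2) = p_x/p_y.
Solve: √x = 6·p_y/p_x, so x*(p_x,p_y) = (6·p_y/p_x)², and y* = (I − p_x·x*)/p_y.
Plugging in: x* = (6·3.75/18.68)² = 1.4508, y* = 2.1064.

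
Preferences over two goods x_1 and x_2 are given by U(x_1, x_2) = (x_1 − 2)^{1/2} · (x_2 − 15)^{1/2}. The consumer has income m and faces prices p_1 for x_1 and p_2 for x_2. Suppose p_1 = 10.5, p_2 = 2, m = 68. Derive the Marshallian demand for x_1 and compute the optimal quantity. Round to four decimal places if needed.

x_1* = 2.8095

Let x_1' = x_1−2, x_2' = x_2−15. MRS = x_2'/x_1' = p_1/p_2.
After buying the subsistence bundle (2, 15), a share 0.5 of the remaining income goes to x_1: x_1* = 2 + 0.5·(m − 2p_1 − 15p_2)/p_1.
Discretionary income = 68 − 2·10.5 − 15·2 = 17; x_1* = 2 + 0.5·17/10.5 = 2.8095.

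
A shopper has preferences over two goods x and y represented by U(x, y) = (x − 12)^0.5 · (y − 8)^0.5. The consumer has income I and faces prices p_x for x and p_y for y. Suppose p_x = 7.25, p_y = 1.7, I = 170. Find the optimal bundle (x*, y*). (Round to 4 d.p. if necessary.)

This is Cobb-Douglas in (x−12, y−8): tangency gives 0.5·p_y·(y−8) = 0.5·p_x·(x−12).
After buying the subsistence bundle (12, 8), a share 0.5 of the remaining income goes to x: x* = 12 + 0.5·(I − 12p_x − 8p_y)/p_x.
Discretionary income = 170 − 12·7.25 − 8·1.7 = 69.4; x* = 12 + 0.5·69.4/7.25 = 16.7862; y* = 8 + 0.5·69.4/1.7 = 28.4118.

x* = 16.7862, y* = 28.4118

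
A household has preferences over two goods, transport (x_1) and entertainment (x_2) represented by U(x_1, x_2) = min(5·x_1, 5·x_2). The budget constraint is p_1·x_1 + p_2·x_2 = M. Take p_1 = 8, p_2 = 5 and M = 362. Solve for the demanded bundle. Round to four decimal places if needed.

x_1* = 27.8462, x_2* = 27.8462

With perfect complements, no substitution: consume in ratio x_1:x_2 = 5:5.
Budget: p_1·x_1 + p_2·x_1 = M, so (5·p_1 + 5·p_2)·x_1 = 5·M.
Demand: x_1*(p_1,p_2,M) = 5·M/(5·p_1 + 5·p_2), x_2* = 5·M/(5·p_1 + 5·p_2).
Here 5·8 + 5·5 = 65, giving x_1* = 27.8462 and x_2* = 27.8462.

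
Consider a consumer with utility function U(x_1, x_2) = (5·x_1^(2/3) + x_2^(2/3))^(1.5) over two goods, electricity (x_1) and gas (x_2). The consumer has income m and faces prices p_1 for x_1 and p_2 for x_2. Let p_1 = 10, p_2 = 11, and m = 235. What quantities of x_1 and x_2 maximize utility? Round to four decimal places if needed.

From the CES first-order condition, 5·(x_2/x_1)^(1/3) = p_1/p_2.
Solve for the ratio: x_2/x_1 = [(1/5)·p_1/p_2]^(3).
Substitute x_2 = (x_2/x_1)·x_1 into the budget: x_1* = m/(p_1 + p_2·(x_2/x_1)).
Numerically x_2/x_1 = 0.006011, so x_1* = 235/(10 + 11·0.006011) = 23.3456 and x_2* = 0.006011·23.3456 = 0.1403.

x_1* = 23.3456, x_2* = 0.1403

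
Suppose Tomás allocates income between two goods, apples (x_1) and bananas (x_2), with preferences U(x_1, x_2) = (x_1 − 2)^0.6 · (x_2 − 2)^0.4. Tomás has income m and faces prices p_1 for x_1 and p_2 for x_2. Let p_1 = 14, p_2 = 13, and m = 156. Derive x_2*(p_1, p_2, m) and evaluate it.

Let x_1' = x_1−2, x_2' = x_2−2. MRS = (3/2)·x_2'/x_1' = p_1/p_2.
After buying the subsistence bundle (2, 2), a share 0.6 of the remaining income goes to x_1: x_1* = 2 + 0.6·(m − 2p_1 − 2p_2)/p_1.
Discretionary income = 156 − 2·14 − 2·13 = 102; x_2* = 2 + 0.4·102/13 = 5.1385.

x_2* = 5.1385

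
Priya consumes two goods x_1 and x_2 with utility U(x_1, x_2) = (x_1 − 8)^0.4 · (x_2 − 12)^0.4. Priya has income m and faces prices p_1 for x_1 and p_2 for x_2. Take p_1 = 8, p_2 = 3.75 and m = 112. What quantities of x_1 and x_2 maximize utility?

x_1* = 8.1875, x_2* = 12.4

Substituting into the budget: x_1* = 8 + 0.5·(m − 8·p_1 − 12·p_2)/p_1, and x_2* = 12 + 0.5·(…)/p_2.
Discretionary income = 112 − 8·8 − 12·3.75 = 3; x_1* = 8 + 0.5·3/8 = 8.1875; x_2* = 12 + 0.5·3/3.75 = 12.4.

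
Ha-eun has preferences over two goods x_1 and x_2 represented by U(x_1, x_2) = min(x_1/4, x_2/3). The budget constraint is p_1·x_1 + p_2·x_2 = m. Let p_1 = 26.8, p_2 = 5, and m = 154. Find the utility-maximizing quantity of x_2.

x_2* = 3.7807

With perfect complements, no substitution: consume in ratio x_1:x_2 = 4:3.
Budget: p_1·x_1 + p_2·(3/4)·x_1 = m, so (4·p_1 + 3·p_2)·x_1 = 4·m.
Demand: x_1*(p_1,p_2,m) = 4·m/(4·p_1 + 3·p_2), x_2* = 3·m/(4·p_1 + 3·p_2).
Here 4·26.8 + 3·5 = 122.2, giving x_2* = 3.7807.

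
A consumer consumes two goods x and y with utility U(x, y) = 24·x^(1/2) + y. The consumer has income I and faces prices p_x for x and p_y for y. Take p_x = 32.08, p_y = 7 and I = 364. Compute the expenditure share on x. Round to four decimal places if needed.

Utility is quasi-linear in y; the FOC for x is 12/√x = p_x/p_y.
Solve: √x = 12·p_y/p_x, so x*(p_x,p_y) = (12·p_y/p_x)², and y* = (I − p_x·x*)/p_y.
Plugging in: x* = (12·7/32.08)² = 6.8563, y* = 20.5786.
Expenditure on x: 32.08·6.8563 = 219.9501; share = 0.6043.

share on x = 0.6043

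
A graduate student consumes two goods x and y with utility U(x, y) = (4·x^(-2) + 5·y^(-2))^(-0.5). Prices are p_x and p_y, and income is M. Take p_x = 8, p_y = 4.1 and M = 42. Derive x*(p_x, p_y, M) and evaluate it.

x* = 3.1068

MU_x ∝ 4·x^(-3), MU_y ∝ 5·y^(-3), so MRS = (4/5)·(y/x)^(3) = p_x/p_y.
Hence y/x = ((5/4)·p_x/p_y)^(1/(3)), i.e. raised to the 1/3 power.
With the ratio pinned down, the budget gives x* = M/(p_x + p_y·(y/x)) and y* = (y/x)·x*.
Numerically y/x = 1.346084, so x* = 42/(8 + 4.1·1.346084) = 3.1068.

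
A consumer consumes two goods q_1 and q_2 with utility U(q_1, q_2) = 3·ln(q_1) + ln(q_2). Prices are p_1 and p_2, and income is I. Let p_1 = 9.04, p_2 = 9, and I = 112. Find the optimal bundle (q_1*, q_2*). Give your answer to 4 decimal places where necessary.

q_1* = 9.292, q_2* = 3.1111

Tangency: MRS = 3·q_2/q_1 = p_1/p_2.
So 3·p_2·q_2 = p_1·q_1; combined with the budget, a share 0.75 of income goes to q_1.
Demand: q_1*(p_1,p_2,I) = 0.75·I/p_1 and q_2* = 0.25·I/p_2.
At p_1=9.04, p_2=9, I=112: q_1* = 0.75·112/9.04 = 9.292, q_2* = 3.1111.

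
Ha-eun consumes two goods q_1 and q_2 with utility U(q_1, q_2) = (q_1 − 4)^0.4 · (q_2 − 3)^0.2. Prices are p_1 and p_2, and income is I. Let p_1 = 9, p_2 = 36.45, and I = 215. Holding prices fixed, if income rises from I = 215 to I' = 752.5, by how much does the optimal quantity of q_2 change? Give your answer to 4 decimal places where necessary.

Δq_2* = 4.9154

Let q_1' = q_1−4, q_2' = q_2−3. MRS = 2·q_2'/q_1' = p_1/p_2.
Substituting into the budget: q_1* = 4 + 2/3·(I − 4·p_1 − 3·p_2)/p_1, and q_2* = 3 + 1/3·(…)/p_2.
Discretionary income = 215 − 4·9 − 3·36.45 = 69.65; q_2* = 3 + 1/3·69.65/36.45 = 3.6369.
At I' = 752.5: q_2* = 8.5524. Change: 8.5524 − 3.6369 = 4.9154.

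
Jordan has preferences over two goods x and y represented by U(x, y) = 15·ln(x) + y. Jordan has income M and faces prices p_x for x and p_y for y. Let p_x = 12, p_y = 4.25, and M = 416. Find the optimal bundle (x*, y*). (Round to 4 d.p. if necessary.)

x* = 5.3125, y* = 82.8824

Set MRS = p_x/p_y: (15/x)/1 = p_x/p_y.
So x*(p_x,p_y) = 15·p_y/p_x, independent of income; and y* = (M − 15·p_y)/p_y.
At the given prices: x* = 15·4.25/12 = 5.3125, and y* = 82.8824.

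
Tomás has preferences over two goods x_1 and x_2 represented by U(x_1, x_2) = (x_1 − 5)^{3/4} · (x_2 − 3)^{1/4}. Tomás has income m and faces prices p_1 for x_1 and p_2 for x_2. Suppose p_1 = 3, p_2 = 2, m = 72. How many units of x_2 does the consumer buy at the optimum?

x_2* = 9.375

MRS = 3·(x_2−3)/(x_1−5). Tangency with p_1/p_2 gives x_2−3 = (1/3)·(p_1/p_2)·(x_1−5).
After buying the subsistence bundle (5, 3), a share 0.75 of the remaining income goes to x_1: x_1* = 5 + 0.75·(m − 5p_1 − 3p_2)/p_1.
Discretionary income = 72 − 5·3 − 3·2 = 51; x_2* = 3 + 0.25·51/2 = 9.375.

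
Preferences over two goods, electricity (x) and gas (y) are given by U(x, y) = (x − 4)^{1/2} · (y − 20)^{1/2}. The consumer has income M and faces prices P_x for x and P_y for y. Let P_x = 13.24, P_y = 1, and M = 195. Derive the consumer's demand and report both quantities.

MRS = (y−20)/(x−4). Tangency with P_x/P_y gives y−20 = (P_x/P_y)·(x−4).
Substituting into the budget: x* = 4 + 0.5·(M − 4·P_x − 20·P_y)/P_x, and y* = 20 + 0.5·(…)/P_y.
Discretionary income = 195 − 4·13.24 − 20·1 = 122.04; x* = 4 + 0.5·122.04/13.24 = 8.6088; y* = 20 + 0.5·122.04/1 = 81.02.

x* = 8.6088, y* = 81.02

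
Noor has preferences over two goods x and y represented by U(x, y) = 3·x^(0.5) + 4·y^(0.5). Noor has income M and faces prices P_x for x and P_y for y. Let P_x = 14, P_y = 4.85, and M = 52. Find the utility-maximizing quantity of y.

y* = 8.9731

MRS = MU_x/MU_y = (3/4)·(y/x)^(0.5). Set equal to P_x/P_y.
Solve for the ratio: y/x = [(4/3)·P_x/P_y]^(2).
Substitute y = (y/x)·x into the budget: x* = M/(P_x + P_y·(y/x)).
Numerically y/x = 14.81324, so x* = 52/(14 + 4.85·14.81324) = 0.6057 and y* = 14.81324·0.6057 = 8.9731.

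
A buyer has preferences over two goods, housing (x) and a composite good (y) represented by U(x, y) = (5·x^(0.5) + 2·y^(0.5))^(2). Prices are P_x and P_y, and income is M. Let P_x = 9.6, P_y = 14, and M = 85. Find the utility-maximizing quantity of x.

x* = 7.9788

Numerically y/x = 0.075233, so x* = 85/(9.6 + 14·0.075233) = 7.9788.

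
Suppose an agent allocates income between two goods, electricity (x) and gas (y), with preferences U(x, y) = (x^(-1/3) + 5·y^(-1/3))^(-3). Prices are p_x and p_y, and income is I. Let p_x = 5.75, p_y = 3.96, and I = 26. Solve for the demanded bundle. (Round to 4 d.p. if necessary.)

MRS = MU_x/MU_y = (1/5)·(y/x)^(4/3). Set equal to p_x/p_y.
Solve for the ratio: y/x = [5·p_x/p_y]^(0.75).
With the ratio pinned down, the budget gives x* = I/(p_x + p_y·(y/x)) and y* = (y/x)·x*.
Numerically y/x = 4.422899, so x* = 26/(5.75 + 3.96·4.422899) = 1.1176 and y* = 4.422899·1.1176 = 4.9429.

x* = 1.1176, y* = 4.9429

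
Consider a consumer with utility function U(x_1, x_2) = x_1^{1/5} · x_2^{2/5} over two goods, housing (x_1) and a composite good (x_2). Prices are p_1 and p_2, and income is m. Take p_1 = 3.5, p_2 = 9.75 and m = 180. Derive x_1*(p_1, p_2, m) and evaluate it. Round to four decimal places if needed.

x_1* = 17.1429

The MRS is (1/2)·x_2/x_1. Set MRS = p_1/p_2.
So 0.2·p_2·x_2 = 0.4·p_1·x_1; combined with the budget, a share 1/3 of income goes to x_1.
Demand: x_1*(p_1,p_2,m) = 1/3·m/p_1 and x_2* = 2/3·m/p_2.
At p_1=3.5, p_2=9.75, m=180: x_1* = 1/3·180/3.5 = 17.1429.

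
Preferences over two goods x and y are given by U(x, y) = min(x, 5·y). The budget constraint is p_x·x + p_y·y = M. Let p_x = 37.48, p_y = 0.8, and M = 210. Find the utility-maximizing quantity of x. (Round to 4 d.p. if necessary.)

x* = 5.5792

Leontief preferences: the optimum is at the kink where x/5 = y/1, i.e. y = (1/5)·x.
Budget: p_x·x + p_y·(1/5)·x = M, so (5·p_x + p_y)·x = 5·M.
Demand: x*(p_x,p_y,M) = 5·M/(5·p_x + p_y), y* = M/(5·p_x + p_y).
Here 5·37.48 + 0.8 = 188.2, giving x* = 5.5792.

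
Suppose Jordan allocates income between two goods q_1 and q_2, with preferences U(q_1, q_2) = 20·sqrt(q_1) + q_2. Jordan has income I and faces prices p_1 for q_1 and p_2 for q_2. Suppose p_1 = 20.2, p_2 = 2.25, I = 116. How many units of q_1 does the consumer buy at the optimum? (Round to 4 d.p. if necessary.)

q_1* = 1.2407

MU_q_1 = 10/√q_1, MU_q_2 = 1. Tangency: 10/√q_1 = p_1/p_2.
Solve: √q_1 = 10·p_2/p_1, so q_1*(p_1,p_2) = (10·p_2/p_1)², and q_2* = (I − p_1·q_1*)/p_2.
Plugging in: q_1* = (10·2.25/20.2)² = 1.2407.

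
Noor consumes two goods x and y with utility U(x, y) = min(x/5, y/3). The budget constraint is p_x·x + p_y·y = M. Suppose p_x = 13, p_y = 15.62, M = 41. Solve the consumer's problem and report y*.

Leontief preferences: the optimum is at the kink where x/5 = y/3, i.e. y = (3/5)·x.
Budget: p_x·x + p_y·(3/5)·x = M, so (5·p_x + 3·p_y)·x = 5·M.
Demand: x*(p_x,p_y,M) = 5·M/(5·p_x + 3·p_y), y* = 3·M/(5·p_x + 3·p_y).
Here 5·13 + 3·15.62 = 111.86, giving y* = 1.0996.

y* = 1.0996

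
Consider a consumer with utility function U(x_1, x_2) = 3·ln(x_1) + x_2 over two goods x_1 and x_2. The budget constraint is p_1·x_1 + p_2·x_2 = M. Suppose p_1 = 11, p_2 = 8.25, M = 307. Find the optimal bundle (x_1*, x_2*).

MU_x_1 = 3/x_1, MU_x_2 = 1. Tangency: 3/x_1 = p_1/p_2.
So x_1*(p_1,p_2) = 3·p_2/p_1, independent of income; and x_2* = (M − 3·p_2)/p_2.
At the given prices: x_1* = 3·8.25/11 = 2.25, and x_2* = 34.2121.

x_1* = 2.25, x_2* = 34.2121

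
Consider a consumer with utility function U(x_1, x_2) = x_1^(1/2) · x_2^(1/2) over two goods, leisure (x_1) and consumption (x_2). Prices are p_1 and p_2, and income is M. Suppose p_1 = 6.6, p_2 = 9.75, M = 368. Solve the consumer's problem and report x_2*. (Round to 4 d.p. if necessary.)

Demand: x_1*(p_1,p_2,M) = 0.5·M/p_1 and x_2* = 0.5·M/p_2.
At p_1=6.6, p_2=9.75, M=368: x_2* = 0.5·368/9.75 = 18.8718.

x_2* = 18.8718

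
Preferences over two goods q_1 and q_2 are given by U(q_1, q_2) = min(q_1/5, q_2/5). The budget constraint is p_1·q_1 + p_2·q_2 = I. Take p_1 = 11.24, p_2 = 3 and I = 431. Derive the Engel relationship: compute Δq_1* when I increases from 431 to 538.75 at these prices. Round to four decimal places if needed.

Leontief preferences: the optimum is at the kink where q_1/5 = q_2/5, i.e. q_2 = q_1.
Budget: p_1·q_1 + p_2·q_1 = I, so (5·p_1 + 5·p_2)·q_1 = 5·I.
Demand: q_1*(p_1,p_2,I) = 5·I/(5·p_1 + 5·p_2), q_2* = 5·I/(5·p_1 + 5·p_2).
Here 5·11.24 + 5·3 = 71.2, giving q_1* = 30.2669.
At I' = 538.75: q_1* = 37.8336. Change: 37.8336 − 30.2669 = 7.5667.

Δq_1* = 7.5667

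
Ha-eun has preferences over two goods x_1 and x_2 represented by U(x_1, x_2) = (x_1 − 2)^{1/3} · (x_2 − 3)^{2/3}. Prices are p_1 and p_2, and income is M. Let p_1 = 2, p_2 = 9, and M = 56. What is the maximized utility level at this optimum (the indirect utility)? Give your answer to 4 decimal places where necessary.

V = 2.4266

Let x_1' = x_1−2, x_2' = x_2−3. MRS = (1/2)·x_2'/x_1' = p_1/p_2.
After buying the subsistence bundle (2, 3), a share 1/3 of the remaining income goes to x_1: x_1* = 2 + 1/3·(M − 2p_1 − 3p_2)/p_1.
Discretionary income = 56 − 2·2 − 3·9 = 25; x_1* = 2 + 1/3·25/2 = 6.1667; x_2* = 3 + 2/3·25/9 = 4.8519.
Utility at the optimum: U(6.1667, 4.8519) = 2.4266.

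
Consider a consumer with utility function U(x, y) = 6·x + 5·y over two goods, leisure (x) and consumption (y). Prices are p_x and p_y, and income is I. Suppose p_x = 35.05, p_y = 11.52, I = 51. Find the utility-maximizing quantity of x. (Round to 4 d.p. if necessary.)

Linear utility — the consumer picks whichever good has higher MU/price: 6/35.05 = 0.1712 vs 5/11.52 = 0.434.
y gives more utility per dollar, so spend all income on y: y* = I/p_y, x* = 0.
Numerically: x* = 0, y* = 4.4271.

x* = 0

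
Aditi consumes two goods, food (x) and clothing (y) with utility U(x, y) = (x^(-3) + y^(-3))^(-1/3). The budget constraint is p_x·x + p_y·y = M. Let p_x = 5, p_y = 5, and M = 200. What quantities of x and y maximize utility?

x* = 20, y* = 20

MRS = MU_x/MU_y = (y/x)^(4). Set equal to p_x/p_y.
Solve for the ratio: y/x = [p_x/p_y]^(0.25).
Substitute y = (y/x)·x into the budget: x* = M/(p_x + p_y·(y/x)).
Numerically y/x = 1, so x* = 200/(5 + 5·1) = 20 and y* = 1·20 = 20.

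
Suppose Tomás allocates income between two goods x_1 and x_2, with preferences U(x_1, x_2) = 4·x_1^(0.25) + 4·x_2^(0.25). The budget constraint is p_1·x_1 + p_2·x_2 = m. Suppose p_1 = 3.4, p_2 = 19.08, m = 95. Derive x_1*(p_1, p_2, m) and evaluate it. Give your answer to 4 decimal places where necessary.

Substitute x_2 = (x_2/x_1)·x_1 into the budget: x_1* = m/(p_1 + p_2·(x_2/x_1)).
Numerically x_2/x_1 = 0.100277, so x_1* = 95/(3.4 + 19.08·0.100277) = 17.8797.

x_1* = 17.8797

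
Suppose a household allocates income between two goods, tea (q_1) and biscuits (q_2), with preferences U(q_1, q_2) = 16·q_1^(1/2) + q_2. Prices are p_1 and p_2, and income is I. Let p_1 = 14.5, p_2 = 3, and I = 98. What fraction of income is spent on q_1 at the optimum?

Set MRS = p_1/p_2: 8·q_1^(−1/2) = p_1/p_2.
Solve: √q_1 = 8·p_2/p_1, so q_1*(p_1,p_2) = (8·p_2/p_1)², and q_2* = (I − p_1·q_1*)/p_2.
Plugging in: q_1* = (8·3/14.5)² = 2.7396, q_2* = 19.4253.
Expenditure on q_1: 14.5·2.7396 = 39.7241; share = 0.4053.

share on q_1 = 0.4053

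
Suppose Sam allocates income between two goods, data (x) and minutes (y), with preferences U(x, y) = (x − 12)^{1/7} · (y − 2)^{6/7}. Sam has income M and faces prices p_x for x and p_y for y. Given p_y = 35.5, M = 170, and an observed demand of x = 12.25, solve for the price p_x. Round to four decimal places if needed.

p_x = 7.2

MRS = (1/6)·(y−2)/(x−12). Tangency with p_x/p_y gives y−2 = 6·(p_x/p_y)·(x−12).
Substituting into the budget: x* = 12 + 1/7·(M − 12·p_x − 2·p_y)/p_x, and y* = 2 + 6/7·(…)/p_y.
Set x* = 12.25 in the demand function and solve for p_x: p_x = 7.2.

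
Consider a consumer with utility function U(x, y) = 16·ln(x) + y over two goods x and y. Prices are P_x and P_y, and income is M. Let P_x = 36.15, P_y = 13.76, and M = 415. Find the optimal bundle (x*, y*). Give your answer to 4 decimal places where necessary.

MU_x = 16/x, MU_y = 1. Tangency: 16/x = P_x/P_y.
So x*(P_x,P_y) = 16·P_y/P_x, independent of income; and y* = (M − 16·P_y)/P_y.
At the given prices: x* = 16·13.76/36.15 = 6.0902, and y* = 14.1599.

x* = 6.0902, y* = 14.1599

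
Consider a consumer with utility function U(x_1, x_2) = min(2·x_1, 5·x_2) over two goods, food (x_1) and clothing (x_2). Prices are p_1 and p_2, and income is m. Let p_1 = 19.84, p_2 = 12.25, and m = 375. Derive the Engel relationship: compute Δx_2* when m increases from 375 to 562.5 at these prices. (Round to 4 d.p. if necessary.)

With perfect complements, no substitution: consume in ratio x_1:x_2 = 5:2.
Budget: p_1·x_1 + p_2·(2/5)·x_1 = m, so (5·p_1 + 2·p_2)·x_1 = 5·m.
Demand: x_1*(p_1,p_2,m) = 5·m/(5·p_1 + 2·p_2), x_2* = 2·m/(5·p_1 + 2·p_2).
Here 5·19.84 + 2·12.25 = 123.7, giving x_2* = 6.0631.
At m' = 562.5: x_2* = 9.0946. Change: 9.0946 − 6.0631 = 3.0315.

Δx_2* = 3.0315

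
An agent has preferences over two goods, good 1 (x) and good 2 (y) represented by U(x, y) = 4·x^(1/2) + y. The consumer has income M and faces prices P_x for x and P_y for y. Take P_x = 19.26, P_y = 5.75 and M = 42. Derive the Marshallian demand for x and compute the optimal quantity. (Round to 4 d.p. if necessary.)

x* = 0.3565

Plugging in: x* = (2·5.75/19.26)² = 0.3565.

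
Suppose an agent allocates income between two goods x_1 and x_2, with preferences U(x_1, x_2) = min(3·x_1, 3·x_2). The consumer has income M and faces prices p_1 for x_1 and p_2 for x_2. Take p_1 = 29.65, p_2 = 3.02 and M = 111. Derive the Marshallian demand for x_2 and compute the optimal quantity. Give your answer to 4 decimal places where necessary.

x_2* = 3.3976

With perfect complements, no substitution: consume in ratio x_1:x_2 = 3:3.
Budget: p_1·x_1 + p_2·x_1 = M, so (3·p_1 + 3·p_2)·x_1 = 3·M.
Demand: x_1*(p_1,p_2,M) = 3·M/(3·p_1 + 3·p_2), x_2* = 3·M/(3·p_1 + 3·p_2).
Here 3·29.65 + 3·3.02 = 98.01, giving x_2* = 3.3976.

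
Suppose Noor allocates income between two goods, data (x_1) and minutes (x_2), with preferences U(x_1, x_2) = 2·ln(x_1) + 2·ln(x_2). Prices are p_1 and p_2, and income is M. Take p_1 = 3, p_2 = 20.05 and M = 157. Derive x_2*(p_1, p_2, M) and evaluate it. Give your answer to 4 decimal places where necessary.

x_2* = 3.9152

At p_1=3, p_2=20.05, M=157: x_2* = 0.5·157/20.05 = 3.9152.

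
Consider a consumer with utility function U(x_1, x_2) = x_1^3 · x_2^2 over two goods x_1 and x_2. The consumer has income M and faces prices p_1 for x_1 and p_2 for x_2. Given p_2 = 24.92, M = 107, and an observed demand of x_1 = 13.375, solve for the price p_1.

Tangency: MRS = (3/2)·x_2/x_1 = p_1/p_2.
Rearranging, p_2·x_2 = (2/3)·p_1·x_1. Substituting into the budget gives p_1·x_1·(1 + (2/3)) = M.
Demand: x_1*(p_1,p_2,M) = 0.6·M/p_1 and x_2* = 0.4·M/p_2.
Set x_1* = 13.375 in the demand function and solve for p_1: p_1 = 4.8.

p_1 = 4.8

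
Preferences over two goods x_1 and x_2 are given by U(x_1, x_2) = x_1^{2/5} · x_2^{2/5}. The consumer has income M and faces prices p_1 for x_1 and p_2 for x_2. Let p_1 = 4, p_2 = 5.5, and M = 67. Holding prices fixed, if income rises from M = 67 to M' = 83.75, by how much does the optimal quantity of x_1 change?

Δx_1* = 2.0938

Demand: x_1*(p_1,p_2,M) = 0.5·M/p_1 and x_2* = 0.5·M/p_2.
At p_1=4, p_2=5.5, M=67: x_1* = 0.5·67/4 = 8.375.
At M' = 83.75: x_1* = 10.4688. Change: 10.4688 − 8.375 = 2.0938.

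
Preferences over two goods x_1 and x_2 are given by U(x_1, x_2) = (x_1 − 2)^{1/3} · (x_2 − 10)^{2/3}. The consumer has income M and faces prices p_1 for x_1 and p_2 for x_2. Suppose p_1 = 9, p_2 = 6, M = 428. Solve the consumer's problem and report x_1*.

x_1* = 14.963

Discretionary income = 428 − 2·9 − 10·6 = 350; x_1* = 2 + 1/3·350/9 = 14.963.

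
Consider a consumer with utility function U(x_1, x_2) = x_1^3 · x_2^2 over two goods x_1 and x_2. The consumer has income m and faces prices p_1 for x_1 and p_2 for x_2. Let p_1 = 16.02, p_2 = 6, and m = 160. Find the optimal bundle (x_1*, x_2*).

At p_1=16.02, p_2=6, m=160: x_1* = 0.6·160/16.02 = 5.9925, x_2* = 10.6667.

x_1* = 5.9925, x_2* = 10.6667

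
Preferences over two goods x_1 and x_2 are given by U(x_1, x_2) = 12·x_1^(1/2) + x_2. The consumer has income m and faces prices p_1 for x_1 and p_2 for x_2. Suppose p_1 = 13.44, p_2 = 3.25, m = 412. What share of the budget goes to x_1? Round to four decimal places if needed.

share on x_1 = 0.0687

Utility is quasi-linear in x_2; the FOC for x_1 is 6/√x_1 = p_1/p_2.
Solve: √x_1 = 6·p_2/p_1, so x_1*(p_1,p_2) = (6·p_2/p_1)², and x_2* = (m − p_1·x_1*)/p_2.
Plugging in: x_1* = (6·3.25/13.44)² = 2.1051, x_2* = 118.0639.
Expenditure on x_1: 13.44·2.1051 = 28.2924; share = 0.0687.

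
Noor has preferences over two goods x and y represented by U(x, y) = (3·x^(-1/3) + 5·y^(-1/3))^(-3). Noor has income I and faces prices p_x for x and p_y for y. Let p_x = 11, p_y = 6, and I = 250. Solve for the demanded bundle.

x* = 10.0537, y* = 23.235

With the ratio pinned down, the budget gives x* = I/(p_x + p_y·(y/x)) and y* = (y/x)·x*.
Numerically y/x = 2.311094, so x* = 250/(11 + 6·2.311094) = 10.0537 and y* = 2.311094·10.0537 = 23.235.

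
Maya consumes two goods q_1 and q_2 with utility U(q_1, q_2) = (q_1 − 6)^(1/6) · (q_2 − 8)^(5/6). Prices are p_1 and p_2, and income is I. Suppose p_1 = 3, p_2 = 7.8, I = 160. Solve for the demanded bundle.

This is Cobb-Douglas in (q_1−6, q_2−8): tangency gives 1/6·p_2·(q_2−8) = 5/6·p_1·(q_1−6).
After buying the subsistence bundle (6, 8), a share 1/6 of the remaining income goes to q_1: q_1* = 6 + 1/6·(I − 6p_1 − 8p_2)/p_1.
Discretionary income = 160 − 6·3 − 8·7.8 = 79.6; q_1* = 6 + 1/6·79.6/3 = 10.4222; q_2* = 8 + 5/6·79.6/7.8 = 16.5043.

q_1* = 10.4222, q_2* = 16.5043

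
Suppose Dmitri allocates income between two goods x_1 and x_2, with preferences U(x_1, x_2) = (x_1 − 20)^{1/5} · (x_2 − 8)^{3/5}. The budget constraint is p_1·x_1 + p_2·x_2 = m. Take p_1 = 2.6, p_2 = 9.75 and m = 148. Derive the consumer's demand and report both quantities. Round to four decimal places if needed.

x_1* = 21.7308, x_2* = 9.3846

MRS = (1/3)·(x_2−8)/(x_1−20). Tangency with p_1/p_2 gives x_2−8 = 3·(p_1/p_2)·(x_1−20).
Substituting into the budget: x_1* = 20 + 0.25·(m − 20·p_1 − 8·p_2)/p_1, and x_2* = 8 + 0.75·(…)/p_2.
Discretionary income = 148 − 20·2.6 − 8·9.75 = 18; x_1* = 20 + 0.25·18/2.6 = 21.7308; x_2* = 8 + 0.75·18/9.75 = 9.3846.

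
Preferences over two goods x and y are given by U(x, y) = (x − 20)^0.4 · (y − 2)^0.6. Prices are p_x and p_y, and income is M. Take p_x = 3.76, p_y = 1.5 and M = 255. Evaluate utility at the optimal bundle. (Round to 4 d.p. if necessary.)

This is Cobb-Douglas in (x−20, y−2): tangency gives 0.4·p_y·(y−2) = 0.6·p_x·(x−20).
After buying the subsistence bundle (20, 2), a share 0.4 of the remaining income goes to x: x* = 20 + 0.4·(M − 20p_x − 2p_y)/p_x.
Discretionary income = 255 − 20·3.76 − 2·1.5 = 176.8; x* = 20 + 0.4·176.8/3.76 = 38.8085; y* = 2 + 0.6·176.8/1.5 = 72.72.
Utility at the optimum: U(38.8085, 72.72) = 41.6358.

V = 41.6358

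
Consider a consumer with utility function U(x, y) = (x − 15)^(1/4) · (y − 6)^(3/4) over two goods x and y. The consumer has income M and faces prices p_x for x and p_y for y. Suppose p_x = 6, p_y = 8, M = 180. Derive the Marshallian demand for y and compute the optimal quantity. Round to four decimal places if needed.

This is Cobb-Douglas in (x−15, y−6): tangency gives 0.25·p_y·(y−6) = 0.75·p_x·(x−15).
After buying the subsistence bundle (15, 6), a share 0.25 of the remaining income goes to x: x* = 15 + 0.25·(M − 15p_x − 6p_y)/p_x.
Discretionary income = 180 − 15·6 − 6·8 = 42; y* = 6 + 0.75·42/8 = 9.9375.

y* = 9.9375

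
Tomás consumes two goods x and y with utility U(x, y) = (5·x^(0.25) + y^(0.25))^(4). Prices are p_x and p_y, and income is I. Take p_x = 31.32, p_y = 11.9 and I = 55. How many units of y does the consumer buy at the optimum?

MU_x ∝ 5·x^(-0.75), MU_y ∝ y^(-0.75), so MRS = 5·(y/x)^(0.75) = p_x/p_y.
Hence y/x = ((1/5)·p_x/p_y)^(1/(0.75)), i.e. raised to the 4/3 power.
Substitute y = (y/x)·x into the budget: x* = I/(p_x + p_y·(y/x)).
Numerically y/x = 0.425017, so x* = 55/(31.32 + 11.9·0.425017) = 1.5119 and y* = 0.425017·1.5119 = 0.6426.

y* = 0.6426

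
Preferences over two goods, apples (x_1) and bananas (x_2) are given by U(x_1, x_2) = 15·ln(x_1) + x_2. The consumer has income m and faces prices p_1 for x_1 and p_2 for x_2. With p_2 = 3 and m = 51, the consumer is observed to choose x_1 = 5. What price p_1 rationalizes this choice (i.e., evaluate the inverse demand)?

p_1 = 9

MU_x_1 = 15/x_1, MU_x_2 = 1. Tangency: 15/x_1 = p_1/p_2.
So x_1*(p_1,p_2) = 15·p_2/p_1, independent of income; and x_2* = (m − 15·p_2)/p_2.
Set x_1* = 5 in the demand function and solve for p_1: p_1 = 9.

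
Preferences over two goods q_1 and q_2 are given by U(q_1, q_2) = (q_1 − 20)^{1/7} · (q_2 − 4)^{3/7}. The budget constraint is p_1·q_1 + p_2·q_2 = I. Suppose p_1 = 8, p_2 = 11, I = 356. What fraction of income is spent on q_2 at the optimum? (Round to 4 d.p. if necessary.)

MRS = (1/3)·(q_2−4)/(q_1−20). Tangency with p_1/p_2 gives q_2−4 = 3·(p_1/p_2)·(q_1−20).
Substituting into the budget: q_1* = 20 + 0.25·(I − 20·p_1 − 4·p_2)/p_1, and q_2* = 4 + 0.75·(…)/p_2.
Discretionary income = 356 − 20·8 − 4·11 = 152; q_1* = 20 + 0.25·152/8 = 24.75; q_2* = 4 + 0.75·152/11 = 14.3636.
Expenditure on q_2: 11·14.3636 = 158; share = 0.4438.

share on q_2 = 0.4438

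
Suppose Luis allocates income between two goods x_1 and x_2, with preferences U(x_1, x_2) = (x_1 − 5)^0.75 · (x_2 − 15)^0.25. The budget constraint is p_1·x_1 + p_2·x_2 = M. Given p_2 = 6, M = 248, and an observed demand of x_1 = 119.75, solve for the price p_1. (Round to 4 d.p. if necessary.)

p_1 = 1

Let x_1' = x_1−5, x_2' = x_2−15. MRS = 3·x_2'/x_1' = p_1/p_2.
After buying the subsistence bundle (5, 15), a share 0.75 of the remaining income goes to x_1: x_1* = 5 + 0.75·(M − 5p_1 − 15p_2)/p_1.
Set x_1* = 119.75 in the demand function and solve for p_1: p_1 = 1.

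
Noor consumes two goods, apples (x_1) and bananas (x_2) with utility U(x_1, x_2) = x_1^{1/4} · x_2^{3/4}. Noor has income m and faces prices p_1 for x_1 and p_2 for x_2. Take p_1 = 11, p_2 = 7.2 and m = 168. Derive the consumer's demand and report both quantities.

x_1* = 3.8182, x_2* = 17.5

The MRS is (1/3)·x_2/x_1. Set MRS = p_1/p_2.
So 0.25·p_2·x_2 = 0.75·p_1·x_1; combined with the budget, a share 0.25 of income goes to x_1.
Demand: x_1*(p_1,p_2,m) = 0.25·m/p_1 and x_2* = 0.75·m/p_2.
At p_1=11, p_2=7.2, m=168: x_1* = 0.25·168/11 = 3.8182, x_2* = 17.5.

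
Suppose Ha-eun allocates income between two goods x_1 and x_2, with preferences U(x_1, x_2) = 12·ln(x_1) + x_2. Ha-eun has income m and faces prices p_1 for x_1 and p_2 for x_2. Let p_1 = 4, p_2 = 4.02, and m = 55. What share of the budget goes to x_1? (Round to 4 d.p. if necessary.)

Set MRS = p_1/p_2: (12/x_1)/1 = p_1/p_2.
So x_1*(p_1,p_2) = 12·p_2/p_1, independent of income; and x_2* = (m − 12·p_2)/p_2.
At the given prices: x_1* = 12·4.02/4 = 12.06, and x_2* = 1.6816.
Expenditure on x_1: 4·12.06 = 48.24; share = 0.8771.

share on x_1 = 0.8771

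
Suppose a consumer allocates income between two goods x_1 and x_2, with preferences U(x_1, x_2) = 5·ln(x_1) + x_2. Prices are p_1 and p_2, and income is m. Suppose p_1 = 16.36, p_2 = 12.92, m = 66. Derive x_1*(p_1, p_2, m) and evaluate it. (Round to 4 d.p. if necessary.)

x_1* = 3.9487

Set MRS = p_1/p_2: (5/x_1)/1 = p_1/p_2.
So x_1*(p_1,p_2) = 5·p_2/p_1, independent of income; and x_2* = (m − 5·p_2)/p_2.
At the given prices: x_1* = 5·12.92/16.36 = 3.9487.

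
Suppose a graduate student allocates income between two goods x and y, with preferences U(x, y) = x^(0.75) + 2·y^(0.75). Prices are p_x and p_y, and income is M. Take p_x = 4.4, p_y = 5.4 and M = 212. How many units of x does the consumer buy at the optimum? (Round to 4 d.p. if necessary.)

x* = 4.99

MU_x ∝ x^(-0.25), MU_y ∝ 2·y^(-0.25), so MRS = (1/2)·(y/x)^(0.25) = p_x/p_y.
Solve for the ratio: y/x = [2·p_x/p_y]^(4).
With the ratio pinned down, the budget gives x* = M/(p_x + p_y·(y/x)) and y* = (y/x)·x*.
Numerically y/x = 7.052704, so x* = 212/(4.4 + 5.4·7.052704) = 4.99.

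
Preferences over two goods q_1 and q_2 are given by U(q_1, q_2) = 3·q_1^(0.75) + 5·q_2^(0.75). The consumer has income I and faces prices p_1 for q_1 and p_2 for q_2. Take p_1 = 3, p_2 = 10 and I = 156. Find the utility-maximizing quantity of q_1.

q_1* = 43.0345

From the CES first-order condition, (3/5)·(q_2/q_1)^(0.25) = p_1/p_2.
Solve for the ratio: q_2/q_1 = [(5/3)·p_1/p_2]^(4).
Substitute q_2 = (q_2/q_1)·q_1 into the budget: q_1* = I/(p_1 + p_2·(q_2/q_1)).
Numerically q_2/q_1 = 0.0625, so q_1* = 156/(3 + 10·0.0625) = 43.0345.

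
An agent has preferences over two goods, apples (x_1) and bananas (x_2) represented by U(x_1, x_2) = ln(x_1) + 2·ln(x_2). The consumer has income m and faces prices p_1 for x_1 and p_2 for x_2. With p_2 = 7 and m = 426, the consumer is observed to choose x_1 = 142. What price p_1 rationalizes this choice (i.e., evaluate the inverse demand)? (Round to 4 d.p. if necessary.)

Tangency: MRS = (1/2)·x_2/x_1 = p_1/p_2.
Rearranging, p_2·x_2 = 2·p_1·x_1. Substituting into the budget gives p_1·x_1·(1 + 2) = m.
Demand: x_1*(p_1,p_2,m) = 1/3·m/p_1 and x_2* = 2/3·m/p_2.
Set x_1* = 142 in the demand function and solve for p_1: p_1 = 1.

p_1 = 1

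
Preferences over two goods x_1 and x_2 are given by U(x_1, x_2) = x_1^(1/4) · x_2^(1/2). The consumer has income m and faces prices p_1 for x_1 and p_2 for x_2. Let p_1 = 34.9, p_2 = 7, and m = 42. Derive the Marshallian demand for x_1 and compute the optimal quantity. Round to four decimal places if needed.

Tangency: MRS = (1/2)·x_2/x_1 = p_1/p_2.
Rearranging, p_2·x_2 = 2·p_1·x_1. Substituting into the budget gives p_1·x_1·(1 + 2) = m.
Demand: x_1*(p_1,p_2,m) = 1/3·m/p_1 and x_2* = 2/3·m/p_2.
At p_1=34.9, p_2=7, m=42: x_1* = 1/3·42/34.9 = 0.4011.

x_1* = 0.4011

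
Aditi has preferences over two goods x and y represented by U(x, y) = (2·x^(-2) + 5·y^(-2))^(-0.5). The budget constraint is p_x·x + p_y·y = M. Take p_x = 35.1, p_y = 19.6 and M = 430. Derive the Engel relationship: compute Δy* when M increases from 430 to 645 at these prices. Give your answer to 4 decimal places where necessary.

MU_x ∝ 2·x^(-3), MU_y ∝ 5·y^(-3), so MRS = (2/5)·(y/x)^(3) = p_x/p_y.
Solve for the ratio: y/x = [(5/2)·p_x/p_y]^(1/3).
Substitute y = (y/x)·x into the budget: x* = M/(p_x + p_y·(y/x)).
Numerically y/x = 1.648151, so x* = 430/(35.1 + 19.6·1.648151) = 6.3795 and y* = 1.648151·6.3795 = 10.5143.
At M' = 645: y* = 15.7715. Change: 15.7715 − 10.5143 = 5.2572.

Δy* = 5.2572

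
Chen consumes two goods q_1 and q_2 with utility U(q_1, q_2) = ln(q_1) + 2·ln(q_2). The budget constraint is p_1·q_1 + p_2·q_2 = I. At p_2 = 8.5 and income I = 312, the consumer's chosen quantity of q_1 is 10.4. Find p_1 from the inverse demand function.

MU_q_1/MU_q_2 = (q_2)/(2·q_1); tangency sets this equal to p_1/p_2.
Rearranging, p_2·q_2 = 2·p_1·q_1. Substituting into the budget gives p_1·q_1·(1 + 2) = I.
Demand: q_1*(p_1,p_2,I) = 1/3·I/p_1 and q_2* = 2/3·I/p_2.
Set q_1* = 10.4 in the demand function and solve for p_1: p_1 = 10.

p_1 = 10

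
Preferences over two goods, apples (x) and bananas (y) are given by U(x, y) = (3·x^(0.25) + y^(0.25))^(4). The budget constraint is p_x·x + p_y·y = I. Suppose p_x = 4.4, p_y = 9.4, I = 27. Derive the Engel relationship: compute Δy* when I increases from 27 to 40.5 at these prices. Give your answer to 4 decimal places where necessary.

With the ratio pinned down, the budget gives x* = I/(p_x + p_y·(y/x)) and y* = (y/x)·x*.
Numerically y/x = 0.083998, so x* = 27/(4.4 + 9.4·0.083998) = 5.2027 and y* = 0.083998·5.2027 = 0.437.
At I' = 40.5: y* = 0.6555. Change: 0.6555 − 0.437 = 0.2185.

Δy* = 0.2185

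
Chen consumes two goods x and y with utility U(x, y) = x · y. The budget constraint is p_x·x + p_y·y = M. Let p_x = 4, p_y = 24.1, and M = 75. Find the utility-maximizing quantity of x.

The MRS is y/x. Set MRS = p_x/p_y.
Rearranging, p_y·y = p_x·x. Substituting into the budget gives p_x·x·(1 + 1) = M.
Demand: x*(p_x,p_y,M) = 0.5·M/p_x and y* = 0.5·M/p_y.
At p_x=4, p_y=24.1, M=75: x* = 0.5·75/4 = 9.375.

x* = 9.375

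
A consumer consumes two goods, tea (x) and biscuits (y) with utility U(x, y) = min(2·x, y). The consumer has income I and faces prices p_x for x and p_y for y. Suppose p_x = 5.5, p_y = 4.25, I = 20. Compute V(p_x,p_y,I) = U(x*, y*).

V = 2.8571

Here 5.5 + 2·4.25 = 14, giving x* = 1.4286 and y* = 2.8571.
Utility at the optimum: U(1.4286, 2.8571) = 2.8571.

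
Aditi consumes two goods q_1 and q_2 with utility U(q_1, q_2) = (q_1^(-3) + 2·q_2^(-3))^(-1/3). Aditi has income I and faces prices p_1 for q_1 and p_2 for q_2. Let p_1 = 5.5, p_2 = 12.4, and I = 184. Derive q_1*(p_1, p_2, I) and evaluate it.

q_1* = 10.4938

From the CES first-order condition, (1/2)·(q_2/q_1)^(4) = p_1/p_2.
Hence q_2/q_1 = (2·p_1/p_2)^(1/(4)), i.e. raised to the 0.25 power.
With the ratio pinned down, the budget gives q_1* = I/(p_1 + p_2·(q_2/q_1)) and q_2* = (q_2/q_1)·q_1*.
Numerically q_2/q_1 = 0.970494, so q_1* = 184/(5.5 + 12.4·0.970494) = 10.4938.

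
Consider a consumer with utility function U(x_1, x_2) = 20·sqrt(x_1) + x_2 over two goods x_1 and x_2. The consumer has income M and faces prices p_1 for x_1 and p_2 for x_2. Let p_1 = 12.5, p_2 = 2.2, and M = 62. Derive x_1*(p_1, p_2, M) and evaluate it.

MU_x_1 = 10/√x_1, MU_x_2 = 1. Tangency: 10/√x_1 = p_1/p_2.
Solve: √x_1 = 10·p_2/p_1, so x_1*(p_1,p_2) = (10·p_2/p_1)², and x_2* = (M − p_1·x_1*)/p_2.
Plugging in: x_1* = (10·2.2/12.5)² = 3.0976.

x_1* = 3.0976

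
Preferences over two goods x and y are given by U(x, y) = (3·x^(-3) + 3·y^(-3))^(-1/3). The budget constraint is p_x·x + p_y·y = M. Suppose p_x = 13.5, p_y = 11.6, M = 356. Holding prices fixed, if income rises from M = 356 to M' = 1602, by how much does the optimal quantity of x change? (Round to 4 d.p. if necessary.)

From the CES first-order condition, (y/x)^(4) = p_x/p_y.
Hence y/x = (p_x/p_y)^(1/(4)), i.e. raised to the 0.25 power.
With the ratio pinned down, the budget gives x* = M/(p_x + p_y·(y/x)) and y* = (y/x)·x*.
Numerically y/x = 1.038649, so x* = 356/(13.5 + 11.6·1.038649) = 13.9344.
At M' = 1602: x* = 62.7047. Change: 62.7047 − 13.9344 = 48.7703.

Δx* = 48.7703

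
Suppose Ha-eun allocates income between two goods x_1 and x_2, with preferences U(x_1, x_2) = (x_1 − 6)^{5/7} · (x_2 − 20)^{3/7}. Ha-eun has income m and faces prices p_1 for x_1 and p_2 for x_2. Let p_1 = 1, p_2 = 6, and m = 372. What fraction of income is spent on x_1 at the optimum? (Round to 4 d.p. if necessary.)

MRS = (5/3)·(x_2−20)/(x_1−6). Tangency with p_1/p_2 gives x_2−20 = (3/5)·(p_1/p_2)·(x_1−6).
Substituting into the budget: x_1* = 6 + 0.625·(m − 6·p_1 − 20·p_2)/p_1, and x_2* = 20 + 0.375·(…)/p_2.
Discretionary income = 372 − 6·1 − 20·6 = 246; x_1* = 6 + 0.625·246/1 = 159.75; x_2* = 20 + 0.375·246/6 = 35.375.
Expenditure on x_1: 1·159.75 = 159.75; share = 0.4294.

share on x_1 = 0.4294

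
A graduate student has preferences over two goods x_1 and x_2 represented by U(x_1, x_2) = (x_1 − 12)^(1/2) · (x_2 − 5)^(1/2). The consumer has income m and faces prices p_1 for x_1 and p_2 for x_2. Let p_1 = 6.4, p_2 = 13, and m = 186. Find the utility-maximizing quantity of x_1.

After buying the subsistence bundle (12, 5), a share 0.5 of the remaining income goes to x_1: x_1* = 12 + 0.5·(m − 12p_1 − 5p_2)/p_1.
Discretionary income = 186 − 12·6.4 − 5·13 = 44.2; x_1* = 12 + 0.5·44.2/6.4 = 15.4531.

x_1* = 15.4531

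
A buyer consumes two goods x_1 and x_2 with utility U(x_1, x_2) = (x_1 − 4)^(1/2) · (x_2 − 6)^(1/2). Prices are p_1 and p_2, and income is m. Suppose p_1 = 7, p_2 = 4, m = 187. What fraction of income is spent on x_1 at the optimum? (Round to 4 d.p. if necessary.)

share on x_1 = 0.5107

Let x_1' = x_1−4, x_2' = x_2−6. MRS = x_2'/x_1' = p_1/p_2.
Substituting into the budget: x_1* = 4 + 0.5·(m − 4·p_1 − 6·p_2)/p_1, and x_2* = 6 + 0.5·(…)/p_2.
Discretionary income = 187 − 4·7 − 6·4 = 135; x_1* = 4 + 0.5·135/7 = 13.6429; x_2* = 6 + 0.5·135/4 = 22.875.
Expenditure on x_1: 7·13.6429 = 95.5; share = 0.5107.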